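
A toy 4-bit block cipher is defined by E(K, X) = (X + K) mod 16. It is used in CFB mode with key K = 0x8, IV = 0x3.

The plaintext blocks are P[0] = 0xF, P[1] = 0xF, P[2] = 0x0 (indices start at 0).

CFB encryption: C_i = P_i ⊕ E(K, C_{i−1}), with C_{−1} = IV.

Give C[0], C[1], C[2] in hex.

C[0]: E(K, 0x3) = 0xB; 0xF ⊕ 0xB = 0x4.
C[1]: E(K, 0x4) = 0xC; 0xF ⊕ 0xC = 0x3.
C[2]: E(K, 0x3) = 0xB; 0x0 ⊕ 0xB = 0xB.

C[0] = 0x4, C[1] = 0x3, C[2] = 0xB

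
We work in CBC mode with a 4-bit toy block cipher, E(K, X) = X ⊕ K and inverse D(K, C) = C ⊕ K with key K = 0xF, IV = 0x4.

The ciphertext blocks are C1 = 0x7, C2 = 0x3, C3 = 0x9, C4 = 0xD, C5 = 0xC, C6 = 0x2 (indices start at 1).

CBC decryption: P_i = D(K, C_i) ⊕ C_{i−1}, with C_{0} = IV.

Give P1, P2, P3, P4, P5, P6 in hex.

P1 = 0xC, P2 = 0xB, P3 = 0x5, P4 = 0xB, P5 = 0xE, P6 = 0x1

P1: D(K, 0x7) = 0x8; 0x8 ⊕ 0x4 = 0xC.
P2: D(K, 0x3) = 0xC; 0xC ⊕ 0x7 = 0xB.
P3: D(K, 0x9) = 0x6; 0x6 ⊕ 0x3 = 0x5.
P4: D(K, 0xD) = 0x2; 0x2 ⊕ 0x9 = 0xB.
P5: D(K, 0xC) = 0x3; 0x3 ⊕ 0xD = 0xE.
P6: D(K, 0x2) = 0xD; 0xD ⊕ 0xC = 0x1.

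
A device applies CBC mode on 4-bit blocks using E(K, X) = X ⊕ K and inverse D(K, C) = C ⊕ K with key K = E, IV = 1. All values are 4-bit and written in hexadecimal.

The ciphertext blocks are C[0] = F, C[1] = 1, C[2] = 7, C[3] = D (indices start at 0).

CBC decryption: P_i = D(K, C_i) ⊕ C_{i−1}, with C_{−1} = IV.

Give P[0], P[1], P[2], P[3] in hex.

P[0]: D(K, F) = 1; 1 ⊕ 1 = 0.
P[1]: D(K, 1) = F; F ⊕ F = 0.
P[2]: D(K, 7) = 9; 9 ⊕ 1 = 8.
P[3]: D(K, D) = 3; 3 ⊕ 7 = 4.

P[0] = 0, P[1] = 0, P[2] = 8, P[3] = 4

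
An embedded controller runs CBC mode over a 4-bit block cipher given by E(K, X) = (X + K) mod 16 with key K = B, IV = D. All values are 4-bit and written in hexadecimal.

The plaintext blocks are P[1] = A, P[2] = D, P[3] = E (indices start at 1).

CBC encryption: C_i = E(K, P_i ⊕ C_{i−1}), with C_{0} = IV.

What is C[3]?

C[1]: P[1] ⊕ D = 7; E(K, 7) = 2.
C[2]: P[2] ⊕ 2 = F; E(K, F) = A.
C[3]: P[3] ⊕ A = 4; E(K, 4) = F.

C[3] = F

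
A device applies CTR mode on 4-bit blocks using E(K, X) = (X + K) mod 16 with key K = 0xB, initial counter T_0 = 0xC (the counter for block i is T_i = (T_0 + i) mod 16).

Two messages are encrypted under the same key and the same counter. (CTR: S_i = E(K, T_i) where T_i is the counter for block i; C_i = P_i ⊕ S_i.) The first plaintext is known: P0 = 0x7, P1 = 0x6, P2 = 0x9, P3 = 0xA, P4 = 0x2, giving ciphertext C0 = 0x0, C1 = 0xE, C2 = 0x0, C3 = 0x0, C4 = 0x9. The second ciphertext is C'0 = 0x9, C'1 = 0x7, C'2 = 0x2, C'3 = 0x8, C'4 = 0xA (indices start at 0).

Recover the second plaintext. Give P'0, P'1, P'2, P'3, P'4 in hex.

P'0 = 0xE, P'1 = 0xF, P'2 = 0xB, P'3 = 0x2, P'4 = 0x1

In CTR with a reused counter, both messages share the same keystream S_i, so C_i ⊕ C'_i = P_i ⊕ P'_i and thus P'_i = P_i ⊕ C_i ⊕ C'_i.
P'0: 0x7 ⊕ 0x0 ⊕ 0x9 = 0xE.
P'1: 0x6 ⊕ 0xE ⊕ 0x7 = 0xF.
P'2: 0x9 ⊕ 0x0 ⊕ 0x2 = 0xB.
P'3: 0xA ⊕ 0x0 ⊕ 0x8 = 0x2.
P'4: 0x2 ⊕ 0x9 ⊕ 0xA = 0x1.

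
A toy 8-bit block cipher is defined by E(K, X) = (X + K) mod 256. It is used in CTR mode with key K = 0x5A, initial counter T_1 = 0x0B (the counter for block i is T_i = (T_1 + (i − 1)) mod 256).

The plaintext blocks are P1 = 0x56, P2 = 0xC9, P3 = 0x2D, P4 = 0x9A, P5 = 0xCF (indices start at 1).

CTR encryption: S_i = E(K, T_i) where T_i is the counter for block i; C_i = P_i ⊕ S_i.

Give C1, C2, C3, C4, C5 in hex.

C1: T = 0x0B, S = E(K, T) = 0x65; 0x56 ⊕ 0x65 = 0x33.
C2: T = 0x0C, S = E(K, T) = 0x66; 0xC9 ⊕ 0x66 = 0xAF.
C3: T = 0x0D, S = E(K, T) = 0x67; 0x2D ⊕ 0x67 = 0x4A.
C4: T = 0x0E, S = E(K, T) = 0x68; 0x9A ⊕ 0x68 = 0xF2.
C5: T = 0x0F, S = E(K, T) = 0x69; 0xCF ⊕ 0x69 = 0xA6.

C1 = 0x33, C2 = 0xAF, C3 = 0x4A, C4 = 0xF2, C5 = 0xA6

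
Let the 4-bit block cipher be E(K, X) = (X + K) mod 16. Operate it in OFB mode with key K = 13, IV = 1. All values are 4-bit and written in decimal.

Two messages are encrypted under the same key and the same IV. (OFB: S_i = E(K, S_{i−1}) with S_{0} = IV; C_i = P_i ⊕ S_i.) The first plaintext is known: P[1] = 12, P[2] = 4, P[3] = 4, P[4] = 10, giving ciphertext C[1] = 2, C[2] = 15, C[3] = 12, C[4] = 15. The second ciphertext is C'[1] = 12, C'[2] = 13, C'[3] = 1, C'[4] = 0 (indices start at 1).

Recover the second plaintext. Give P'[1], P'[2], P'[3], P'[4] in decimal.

P'[1] = 2, P'[2] = 6, P'[3] = 9, P'[4] = 5

In OFB with a reused IV, both messages share the same keystream S_i, so C_i ⊕ C'_i = P_i ⊕ P'_i and thus P'_i = P_i ⊕ C_i ⊕ C'_i.
P'[1]: 12 ⊕ 2 ⊕ 12 = 2.
P'[2]: 4 ⊕ 15 ⊕ 13 = 6.
P'[3]: 4 ⊕ 12 ⊕ 1 = 9.
P'[4]: 10 ⊕ 15 ⊕ 0 = 5.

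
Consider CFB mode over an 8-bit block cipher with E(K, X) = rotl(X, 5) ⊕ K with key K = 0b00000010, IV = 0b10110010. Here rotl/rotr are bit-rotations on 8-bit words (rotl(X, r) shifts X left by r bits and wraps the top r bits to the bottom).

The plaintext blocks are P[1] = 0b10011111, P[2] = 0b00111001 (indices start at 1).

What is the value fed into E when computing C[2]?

0b11001011

CFB encryption: C_i = P_i ⊕ E(K, C_{i−1}), with C_{0} = IV.
C[1]: E(K, 0b10110010) = 0b01010100; 0b10011111 ⊕ 0b01010100 = 0b11001011.
C[2]: E(K, 0b11001011) = 0b01111011; 0b00111001 ⊕ 0b01111011 = 0b01000010.
So the input to E for block [2] is 0b11001011.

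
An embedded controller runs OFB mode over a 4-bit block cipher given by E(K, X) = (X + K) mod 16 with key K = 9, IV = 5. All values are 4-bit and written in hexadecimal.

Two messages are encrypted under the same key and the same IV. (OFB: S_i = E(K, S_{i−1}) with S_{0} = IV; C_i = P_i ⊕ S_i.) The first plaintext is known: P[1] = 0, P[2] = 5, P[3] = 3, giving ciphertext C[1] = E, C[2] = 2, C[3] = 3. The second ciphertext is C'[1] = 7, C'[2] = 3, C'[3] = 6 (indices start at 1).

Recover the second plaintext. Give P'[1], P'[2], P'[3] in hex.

P'[1] = 9, P'[2] = 4, P'[3] = 6

In OFB with a reused IV, both messages share the same keystream S_i, so C_i ⊕ C'_i = P_i ⊕ P'_i and thus P'_i = P_i ⊕ C_i ⊕ C'_i.
P'[1]: 0 ⊕ E ⊕ 7 = 9.
P'[2]: 5 ⊕ 2 ⊕ 3 = 4.
P'[3]: 3 ⊕ 3 ⊕ 6 = 6.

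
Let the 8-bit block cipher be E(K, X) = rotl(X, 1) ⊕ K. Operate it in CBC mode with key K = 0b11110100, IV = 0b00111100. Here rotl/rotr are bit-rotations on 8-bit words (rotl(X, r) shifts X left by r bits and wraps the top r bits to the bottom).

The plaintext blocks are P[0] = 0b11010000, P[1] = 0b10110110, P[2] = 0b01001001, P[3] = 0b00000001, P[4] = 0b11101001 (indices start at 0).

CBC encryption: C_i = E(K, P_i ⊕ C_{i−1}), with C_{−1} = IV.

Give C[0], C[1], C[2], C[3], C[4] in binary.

C[0] = 0b00101101, C[1] = 0b11000011, C[2] = 0b11100001, C[3] = 0b00110101, C[4] = 0b01001101

C[0]: P[0] ⊕ 0b00111100 = 0b11101100; E(K, 0b11101100) = 0b00101101.
C[1]: P[1] ⊕ 0b00101101 = 0b10011011; E(K, 0b10011011) = 0b11000011.
C[2]: P[2] ⊕ 0b11000011 = 0b10001010; E(K, 0b10001010) = 0b11100001.
C[3]: P[3] ⊕ 0b11100001 = 0b11100000; E(K, 0b11100000) = 0b00110101.
C[4]: P[4] ⊕ 0b00110101 = 0b11011100; E(K, 0b11011100) = 0b01001101.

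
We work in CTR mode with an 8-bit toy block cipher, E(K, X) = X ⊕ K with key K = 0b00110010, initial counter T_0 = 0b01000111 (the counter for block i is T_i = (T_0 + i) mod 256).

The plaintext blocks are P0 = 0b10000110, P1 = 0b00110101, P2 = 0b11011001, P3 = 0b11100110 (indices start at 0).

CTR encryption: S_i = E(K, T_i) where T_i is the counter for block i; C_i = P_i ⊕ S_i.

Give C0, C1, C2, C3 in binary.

C0: T = 0b01000111, S = E(K, T) = 0b01110101; 0b10000110 ⊕ 0b01110101 = 0b11110011.
C1: T = 0b01001000, S = E(K, T) = 0b01111010; 0b00110101 ⊕ 0b01111010 = 0b01001111.
C2: T = 0b01001001, S = E(K, T) = 0b01111011; 0b11011001 ⊕ 0b01111011 = 0b10100010.
C3: T = 0b01001010, S = E(K, T) = 0b01111000; 0b11100110 ⊕ 0b01111000 = 0b10011110.

C0 = 0b11110011, C1 = 0b01001111, C2 = 0b10100010, C3 = 0b10011110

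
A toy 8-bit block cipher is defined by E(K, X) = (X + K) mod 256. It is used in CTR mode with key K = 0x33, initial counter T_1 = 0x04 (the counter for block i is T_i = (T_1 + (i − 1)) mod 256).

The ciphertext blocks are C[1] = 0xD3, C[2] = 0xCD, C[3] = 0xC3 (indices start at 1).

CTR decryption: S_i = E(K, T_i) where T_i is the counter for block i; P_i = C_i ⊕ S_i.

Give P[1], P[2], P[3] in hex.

P[1] = 0xE4, P[2] = 0xF5, P[3] = 0xFA

P[1]: T = 0x04, S = E(K, T) = 0x37; 0xD3 ⊕ 0x37 = 0xE4.
P[2]: T = 0x05, S = E(K, T) = 0x38; 0xCD ⊕ 0x38 = 0xF5.
P[3]: T = 0x06, S = E(K, T) = 0x39; 0xC3 ⊕ 0x39 = 0xFA.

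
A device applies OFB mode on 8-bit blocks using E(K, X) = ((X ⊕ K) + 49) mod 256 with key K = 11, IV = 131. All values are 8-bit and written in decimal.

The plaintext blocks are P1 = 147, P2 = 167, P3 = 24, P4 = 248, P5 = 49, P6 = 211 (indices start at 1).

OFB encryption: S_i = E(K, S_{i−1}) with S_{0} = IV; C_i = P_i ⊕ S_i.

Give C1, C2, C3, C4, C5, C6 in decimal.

C1: S = E(K, 131) = 185; 147 ⊕ 185 = 42.
C2: S = E(K, 185) = 227; 167 ⊕ 227 = 68.
C3: S = E(K, 227) = 25; 24 ⊕ 25 = 1.
C4: S = E(K, 25) = 67; 248 ⊕ 67 = 187.
C5: S = E(K, 67) = 121; 49 ⊕ 121 = 72.
C6: S = E(K, 121) = 163; 211 ⊕ 163 = 112.

C1 = 42, C2 = 68, C3 = 1, C4 = 187, C5 = 72, C6 = 112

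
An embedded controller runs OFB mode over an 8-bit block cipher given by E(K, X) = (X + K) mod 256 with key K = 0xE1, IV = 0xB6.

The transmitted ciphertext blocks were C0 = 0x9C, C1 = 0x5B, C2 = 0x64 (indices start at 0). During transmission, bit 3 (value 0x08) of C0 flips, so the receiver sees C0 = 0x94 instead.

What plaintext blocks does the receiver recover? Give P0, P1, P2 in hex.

P0 = 0x03, P1 = 0x23, P2 = 0x3D

OFB decryption: S_i = E(K, S_{i−1}) with S_{−1} = IV; P_i = C_i ⊕ S_i.
Only C0 changed, to 0x94. In OFB, a change in C_i flips the same bit in P_i only; the keystream is unaffected. Decrypting the received ciphertext:
P0: S = E(K, 0xB6) = 0x97; 0x94 ⊕ 0x97 = 0x03.
P1: S = E(K, 0x97) = 0x78; 0x5B ⊕ 0x78 = 0x23.
P2: S = E(K, 0x78) = 0x59; 0x64 ⊕ 0x59 = 0x3D.
Blocks that differ from the original plaintext: P0.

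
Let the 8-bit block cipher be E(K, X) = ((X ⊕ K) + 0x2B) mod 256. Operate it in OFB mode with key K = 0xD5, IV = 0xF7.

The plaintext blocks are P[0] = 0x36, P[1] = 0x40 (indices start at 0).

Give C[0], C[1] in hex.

C[0] = 0x7B, C[1] = 0x83

OFB encryption: S_i = E(K, S_{i−1}) with S_{−1} = IV; C_i = P_i ⊕ S_i.
C[0]: S = E(K, 0xF7) = 0x4D; 0x36 ⊕ 0x4D = 0x7B.
C[1]: S = E(K, 0x4D) = 0xC3; 0x40 ⊕ 0xC3 = 0x83.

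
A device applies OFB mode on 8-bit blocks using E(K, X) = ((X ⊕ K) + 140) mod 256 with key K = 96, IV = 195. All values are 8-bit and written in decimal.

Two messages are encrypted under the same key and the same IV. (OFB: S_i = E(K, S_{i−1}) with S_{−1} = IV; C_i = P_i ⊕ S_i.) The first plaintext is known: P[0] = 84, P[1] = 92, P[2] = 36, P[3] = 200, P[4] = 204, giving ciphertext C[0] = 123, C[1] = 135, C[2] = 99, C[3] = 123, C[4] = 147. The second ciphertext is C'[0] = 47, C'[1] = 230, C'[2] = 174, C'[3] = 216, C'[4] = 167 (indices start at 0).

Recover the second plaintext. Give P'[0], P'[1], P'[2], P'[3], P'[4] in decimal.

In OFB with a reused IV, both messages share the same keystream S_i, so C_i ⊕ C'_i = P_i ⊕ P'_i and thus P'_i = P_i ⊕ C_i ⊕ C'_i.
P'[0]: 84 ⊕ 123 ⊕ 47 = 0.
P'[1]: 92 ⊕ 135 ⊕ 230 = 61.
P'[2]: 36 ⊕ 99 ⊕ 174 = 233.
P'[3]: 200 ⊕ 123 ⊕ 216 = 107.
P'[4]: 204 ⊕ 147 ⊕ 167 = 248.

P'[0] = 0, P'[1] = 61, P'[2] = 233, P'[3] = 107, P'[4] = 248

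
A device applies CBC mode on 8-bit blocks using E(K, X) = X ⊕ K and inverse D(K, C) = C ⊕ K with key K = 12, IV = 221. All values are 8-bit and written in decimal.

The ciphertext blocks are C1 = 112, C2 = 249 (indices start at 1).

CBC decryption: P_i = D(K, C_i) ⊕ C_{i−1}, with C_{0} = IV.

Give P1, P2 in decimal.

P1 = 161, P2 = 133

P1: D(K, 112) = 124; 124 ⊕ 221 = 161.
P2: D(K, 249) = 245; 245 ⊕ 112 = 133.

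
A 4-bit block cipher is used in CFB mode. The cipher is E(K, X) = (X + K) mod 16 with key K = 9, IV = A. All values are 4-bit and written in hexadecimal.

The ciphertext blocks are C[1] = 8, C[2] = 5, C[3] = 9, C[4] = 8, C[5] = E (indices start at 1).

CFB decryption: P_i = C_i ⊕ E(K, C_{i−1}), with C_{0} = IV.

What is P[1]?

P[1] = B

P[1]: E(K, A) = 3; 8 ⊕ 3 = B.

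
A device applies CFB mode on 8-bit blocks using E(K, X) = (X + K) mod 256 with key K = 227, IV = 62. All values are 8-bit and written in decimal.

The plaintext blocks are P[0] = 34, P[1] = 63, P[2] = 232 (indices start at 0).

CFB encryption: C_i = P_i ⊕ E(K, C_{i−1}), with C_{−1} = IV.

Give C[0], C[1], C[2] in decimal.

C[0]: E(K, 62) = 33; 34 ⊕ 33 = 3.
C[1]: E(K, 3) = 230; 63 ⊕ 230 = 217.
C[2]: E(K, 217) = 188; 232 ⊕ 188 = 84.

C[0] = 3, C[1] = 217, C[2] = 84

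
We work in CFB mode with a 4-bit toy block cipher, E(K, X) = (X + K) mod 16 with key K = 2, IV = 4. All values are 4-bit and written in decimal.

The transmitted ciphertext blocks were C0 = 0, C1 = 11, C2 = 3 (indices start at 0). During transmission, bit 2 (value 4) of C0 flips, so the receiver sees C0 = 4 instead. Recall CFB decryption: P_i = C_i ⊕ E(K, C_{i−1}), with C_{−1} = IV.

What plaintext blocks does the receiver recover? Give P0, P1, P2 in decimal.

P0 = 2, P1 = 13, P2 = 14

Only C0 changed, to 4. In CFB, a change in C_i flips the same bit in P_i and garbles P_{i+1}. Decrypting the received ciphertext:
P0: E(K, 4) = 6; 4 ⊕ 6 = 2.
P1: E(K, 4) = 6; 11 ⊕ 6 = 13.
P2: E(K, 11) = 13; 3 ⊕ 13 = 14.
Blocks that differ from the original plaintext: P0, P1.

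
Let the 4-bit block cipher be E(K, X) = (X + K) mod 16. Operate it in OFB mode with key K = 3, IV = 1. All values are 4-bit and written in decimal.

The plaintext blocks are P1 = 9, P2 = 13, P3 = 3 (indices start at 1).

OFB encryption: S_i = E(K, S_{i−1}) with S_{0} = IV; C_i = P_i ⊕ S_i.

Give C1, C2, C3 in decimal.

C1 = 13, C2 = 10, C3 = 9

C1: S = E(K, 1) = 4; 9 ⊕ 4 = 13.
C2: S = E(K, 4) = 7; 13 ⊕ 7 = 10.
C3: S = E(K, 7) = 10; 3 ⊕ 10 = 9.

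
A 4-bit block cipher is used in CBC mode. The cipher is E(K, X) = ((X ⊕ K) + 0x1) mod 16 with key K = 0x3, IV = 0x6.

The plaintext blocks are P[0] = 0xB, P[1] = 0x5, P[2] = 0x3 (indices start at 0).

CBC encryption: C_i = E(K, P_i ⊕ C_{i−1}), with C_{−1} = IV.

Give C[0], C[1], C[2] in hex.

C[0]: P[0] ⊕ 0x6 = 0xD; E(K, 0xD) = 0xF.
C[1]: P[1] ⊕ 0xF = 0xA; E(K, 0xA) = 0xA.
C[2]: P[2] ⊕ 0xA = 0x9; E(K, 0x9) = 0xB.

C[0] = 0xF, C[1] = 0xA, C[2] = 0xB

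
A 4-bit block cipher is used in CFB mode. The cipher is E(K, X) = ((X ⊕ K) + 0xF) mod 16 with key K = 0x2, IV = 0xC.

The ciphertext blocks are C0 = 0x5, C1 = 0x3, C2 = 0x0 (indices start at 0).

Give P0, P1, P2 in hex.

CFB decryption: P_i = C_i ⊕ E(K, C_{i−1}), with C_{−1} = IV.
P0: E(K, 0xC) = 0xD; 0x5 ⊕ 0xD = 0x8.
P1: E(K, 0x5) = 0x6; 0x3 ⊕ 0x6 = 0x5.
P2: E(K, 0x3) = 0x0; 0x0 ⊕ 0x0 = 0x0.

P0 = 0x8, P1 = 0x5, P2 = 0x0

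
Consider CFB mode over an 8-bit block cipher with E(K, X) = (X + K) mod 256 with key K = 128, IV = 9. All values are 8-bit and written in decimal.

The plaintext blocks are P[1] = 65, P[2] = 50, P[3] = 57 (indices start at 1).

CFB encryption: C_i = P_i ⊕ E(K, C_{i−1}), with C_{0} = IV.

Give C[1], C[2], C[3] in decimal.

C[1]: E(K, 9) = 137; 65 ⊕ 137 = 200.
C[2]: E(K, 200) = 72; 50 ⊕ 72 = 122.
C[3]: E(K, 122) = 250; 57 ⊕ 250 = 195.

C[1] = 200, C[2] = 122, C[3] = 195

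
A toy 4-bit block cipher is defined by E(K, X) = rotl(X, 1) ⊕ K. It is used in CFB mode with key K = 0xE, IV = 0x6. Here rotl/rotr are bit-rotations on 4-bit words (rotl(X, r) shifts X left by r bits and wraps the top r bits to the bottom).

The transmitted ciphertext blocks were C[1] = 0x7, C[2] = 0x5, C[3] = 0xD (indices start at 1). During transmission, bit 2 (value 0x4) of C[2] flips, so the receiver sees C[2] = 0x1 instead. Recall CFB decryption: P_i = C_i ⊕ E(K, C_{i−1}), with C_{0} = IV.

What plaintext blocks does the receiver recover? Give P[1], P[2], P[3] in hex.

P[1] = 0x5, P[2] = 0x1, P[3] = 0x1

Only C[2] changed, to 0x1. In CFB, a change in C_i flips the same bit in P_i and garbles P_{i+1}. Decrypting the received ciphertext:
P[1]: E(K, 0x6) = 0x2; 0x7 ⊕ 0x2 = 0x5.
P[2]: E(K, 0x7) = 0x0; 0x1 ⊕ 0x0 = 0x1.
P[3]: E(K, 0x1) = 0xC; 0xD ⊕ 0xC = 0x1.
Blocks that differ from the original plaintext: P[2], P[3].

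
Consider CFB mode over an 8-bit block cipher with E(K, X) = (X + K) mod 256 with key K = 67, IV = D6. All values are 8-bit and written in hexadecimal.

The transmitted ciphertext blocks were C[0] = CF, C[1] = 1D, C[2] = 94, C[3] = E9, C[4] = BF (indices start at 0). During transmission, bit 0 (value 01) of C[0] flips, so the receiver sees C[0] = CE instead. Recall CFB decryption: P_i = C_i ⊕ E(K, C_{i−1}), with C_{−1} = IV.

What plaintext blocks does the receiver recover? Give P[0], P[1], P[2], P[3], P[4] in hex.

P[0] = F3, P[1] = 28, P[2] = 10, P[3] = 12, P[4] = EF

Only C[0] changed, to CE. In CFB, a change in C_i flips the same bit in P_i and garbles P_{i+1}. Decrypting the received ciphertext:
P[0]: E(K, D6) = 3D; CE ⊕ 3D = F3.
P[1]: E(K, CE) = 35; 1D ⊕ 35 = 28.
P[2]: E(K, 1D) = 84; 94 ⊕ 84 = 10.
P[3]: E(K, 94) = FB; E9 ⊕ FB = 12.
P[4]: E(K, E9) = 50; BF ⊕ 50 = EF.
Blocks that differ from the original plaintext: P[0], P[1].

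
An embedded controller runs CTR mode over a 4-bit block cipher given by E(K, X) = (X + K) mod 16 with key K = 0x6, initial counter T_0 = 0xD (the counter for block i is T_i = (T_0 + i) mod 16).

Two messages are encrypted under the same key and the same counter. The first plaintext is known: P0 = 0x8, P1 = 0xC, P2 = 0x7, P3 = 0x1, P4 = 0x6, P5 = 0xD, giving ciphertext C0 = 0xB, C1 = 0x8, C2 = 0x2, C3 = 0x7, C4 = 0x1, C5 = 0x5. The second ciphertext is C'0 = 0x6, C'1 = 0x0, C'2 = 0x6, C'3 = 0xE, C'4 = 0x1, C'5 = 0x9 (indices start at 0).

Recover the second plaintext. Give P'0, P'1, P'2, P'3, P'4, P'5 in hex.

In CTR with a reused counter, both messages share the same keystream S_i, so C_i ⊕ C'_i = P_i ⊕ P'_i and thus P'_i = P_i ⊕ C_i ⊕ C'_i.
P'0: 0x8 ⊕ 0xB ⊕ 0x6 = 0x5.
P'1: 0xC ⊕ 0x8 ⊕ 0x0 = 0x4.
P'2: 0x7 ⊕ 0x2 ⊕ 0x6 = 0x3.
P'3: 0x1 ⊕ 0x7 ⊕ 0xE = 0x8.
P'4: 0x6 ⊕ 0x1 ⊕ 0x1 = 0x6.
P'5: 0xD ⊕ 0x5 ⊕ 0x9 = 0x1.

P'0 = 0x5, P'1 = 0x4, P'2 = 0x3, P'3 = 0x8, P'4 = 0x6, P'5 = 0x1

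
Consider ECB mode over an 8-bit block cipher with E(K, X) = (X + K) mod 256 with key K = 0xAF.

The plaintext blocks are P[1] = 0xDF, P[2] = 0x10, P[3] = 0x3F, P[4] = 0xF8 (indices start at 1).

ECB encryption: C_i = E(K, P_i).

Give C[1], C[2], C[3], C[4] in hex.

C[1]: E(K, 0xDF) = 0x8E.
C[2]: E(K, 0x10) = 0xBF.
C[3]: E(K, 0x3F) = 0xEE.
C[4]: E(K, 0xF8) = 0xA7.

C[1] = 0x8E, C[2] = 0xBF, C[3] = 0xEE, C[4] = 0xA7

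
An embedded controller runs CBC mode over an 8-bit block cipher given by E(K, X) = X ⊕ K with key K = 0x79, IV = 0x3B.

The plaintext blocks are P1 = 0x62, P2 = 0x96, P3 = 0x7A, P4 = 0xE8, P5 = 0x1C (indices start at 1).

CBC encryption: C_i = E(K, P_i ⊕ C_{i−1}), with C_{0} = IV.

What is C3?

C1: P1 ⊕ 0x3B = 0x59; E(K, 0x59) = 0x20.
C2: P2 ⊕ 0x20 = 0xB6; E(K, 0xB6) = 0xCF.
C3: P3 ⊕ 0xCF = 0xB5; E(K, 0xB5) = 0xCC.

C3 = 0xCC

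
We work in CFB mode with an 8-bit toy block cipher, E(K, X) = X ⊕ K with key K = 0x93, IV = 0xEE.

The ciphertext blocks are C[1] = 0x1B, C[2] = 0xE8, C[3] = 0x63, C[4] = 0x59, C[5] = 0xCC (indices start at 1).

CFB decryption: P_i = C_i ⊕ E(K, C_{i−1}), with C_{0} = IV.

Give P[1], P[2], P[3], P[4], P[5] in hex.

P[1]: E(K, 0xEE) = 0x7D; 0x1B ⊕ 0x7D = 0x66.
P[2]: E(K, 0x1B) = 0x88; 0xE8 ⊕ 0x88 = 0x60.
P[3]: E(K, 0xE8) = 0x7B; 0x63 ⊕ 0x7B = 0x18.
P[4]: E(K, 0x63) = 0xF0; 0x59 ⊕ 0xF0 = 0xA9.
P[5]: E(K, 0x59) = 0xCA; 0xCC ⊕ 0xCA = 0x06.

P[1] = 0x66, P[2] = 0x60, P[3] = 0x18, P[4] = 0xA9, P[5] = 0x06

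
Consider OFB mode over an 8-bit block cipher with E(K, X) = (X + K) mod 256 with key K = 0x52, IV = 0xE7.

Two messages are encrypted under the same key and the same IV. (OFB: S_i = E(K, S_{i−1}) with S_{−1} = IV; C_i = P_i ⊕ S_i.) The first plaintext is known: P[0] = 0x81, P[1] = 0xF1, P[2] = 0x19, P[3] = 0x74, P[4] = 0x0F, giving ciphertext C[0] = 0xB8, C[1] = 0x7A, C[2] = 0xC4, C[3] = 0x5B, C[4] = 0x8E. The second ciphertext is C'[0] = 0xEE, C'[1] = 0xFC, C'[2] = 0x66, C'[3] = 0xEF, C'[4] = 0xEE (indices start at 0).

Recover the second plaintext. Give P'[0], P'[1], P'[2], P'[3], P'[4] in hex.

In OFB with a reused IV, both messages share the same keystream S_i, so C_i ⊕ C'_i = P_i ⊕ P'_i and thus P'_i = P_i ⊕ C_i ⊕ C'_i.
P'[0]: 0x81 ⊕ 0xB8 ⊕ 0xEE = 0xD7.
P'[1]: 0xF1 ⊕ 0x7A ⊕ 0xFC = 0x77.
P'[2]: 0x19 ⊕ 0xC4 ⊕ 0x66 = 0xBB.
P'[3]: 0x74 ⊕ 0x5B ⊕ 0xEF = 0xC0.
P'[4]: 0x0F ⊕ 0x8E ⊕ 0xEE = 0x6F.

P'[0] = 0xD7, P'[1] = 0x77, P'[2] = 0xBB, P'[3] = 0xC0, P'[4] = 0x6F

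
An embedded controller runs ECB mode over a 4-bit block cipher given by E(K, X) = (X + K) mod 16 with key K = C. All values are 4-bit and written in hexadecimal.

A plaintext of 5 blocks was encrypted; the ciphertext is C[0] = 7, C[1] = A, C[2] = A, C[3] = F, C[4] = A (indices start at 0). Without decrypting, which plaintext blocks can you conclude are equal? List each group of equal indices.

P[1] = P[2] = P[4]

ECB encrypts each block independently with the same key, so equal ciphertext blocks imply equal plaintext blocks.
C[1] = C[2] = C[4] = A, so P[1] = P[2] = P[4].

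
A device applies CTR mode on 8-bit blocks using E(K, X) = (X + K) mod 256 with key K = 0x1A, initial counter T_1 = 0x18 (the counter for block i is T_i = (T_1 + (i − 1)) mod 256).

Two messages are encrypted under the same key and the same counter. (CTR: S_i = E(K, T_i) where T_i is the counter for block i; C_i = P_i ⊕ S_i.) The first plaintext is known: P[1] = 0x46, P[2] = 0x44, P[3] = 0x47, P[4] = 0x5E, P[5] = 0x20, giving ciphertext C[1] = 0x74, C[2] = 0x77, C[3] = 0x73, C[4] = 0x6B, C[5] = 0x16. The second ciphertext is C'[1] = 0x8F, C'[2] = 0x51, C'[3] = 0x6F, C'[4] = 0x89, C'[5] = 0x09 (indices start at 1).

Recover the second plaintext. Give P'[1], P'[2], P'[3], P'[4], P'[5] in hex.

In CTR with a reused counter, both messages share the same keystream S_i, so C_i ⊕ C'_i = P_i ⊕ P'_i and thus P'_i = P_i ⊕ C_i ⊕ C'_i.
P'[1]: 0x46 ⊕ 0x74 ⊕ 0x8F = 0xBD.
P'[2]: 0x44 ⊕ 0x77 ⊕ 0x51 = 0x62.
P'[3]: 0x47 ⊕ 0x73 ⊕ 0x6F = 0x5B.
P'[4]: 0x5E ⊕ 0x6B ⊕ 0x89 = 0xBC.
P'[5]: 0x20 ⊕ 0x16 ⊕ 0x09 = 0x3F.

P'[1] = 0xBD, P'[2] = 0x62, P'[3] = 0x5B, P'[4] = 0xBC, P'[5] = 0x3F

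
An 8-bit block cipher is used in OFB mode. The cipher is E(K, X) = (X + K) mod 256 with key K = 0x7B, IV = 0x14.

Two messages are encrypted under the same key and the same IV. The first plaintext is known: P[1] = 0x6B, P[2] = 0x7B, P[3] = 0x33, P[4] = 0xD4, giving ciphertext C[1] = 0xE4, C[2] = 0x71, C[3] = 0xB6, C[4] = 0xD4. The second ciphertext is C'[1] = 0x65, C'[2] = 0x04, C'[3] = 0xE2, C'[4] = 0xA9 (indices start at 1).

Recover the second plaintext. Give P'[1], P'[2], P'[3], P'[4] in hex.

P'[1] = 0xEA, P'[2] = 0x0E, P'[3] = 0x67, P'[4] = 0xA9

In OFB with a reused IV, both messages share the same keystream S_i, so C_i ⊕ C'_i = P_i ⊕ P'_i and thus P'_i = P_i ⊕ C_i ⊕ C'_i.
P'[1]: 0x6B ⊕ 0xE4 ⊕ 0x65 = 0xEA.
P'[2]: 0x7B ⊕ 0x71 ⊕ 0x04 = 0x0E.
P'[3]: 0x33 ⊕ 0xB6 ⊕ 0xE2 = 0x67.
P'[4]: 0xD4 ⊕ 0xD4 ⊕ 0xA9 = 0xA9.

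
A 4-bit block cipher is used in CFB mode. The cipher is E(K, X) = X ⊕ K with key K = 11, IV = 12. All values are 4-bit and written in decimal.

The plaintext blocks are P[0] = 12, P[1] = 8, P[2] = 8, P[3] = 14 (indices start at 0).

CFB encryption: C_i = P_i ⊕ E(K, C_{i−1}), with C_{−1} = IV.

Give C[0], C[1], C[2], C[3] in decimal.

C[0]: E(K, 12) = 7; 12 ⊕ 7 = 11.
C[1]: E(K, 11) = 0; 8 ⊕ 0 = 8.
C[2]: E(K, 8) = 3; 8 ⊕ 3 = 11.
C[3]: E(K, 11) = 0; 14 ⊕ 0 = 14.

C[0] = 11, C[1] = 8, C[2] = 11, C[3] = 14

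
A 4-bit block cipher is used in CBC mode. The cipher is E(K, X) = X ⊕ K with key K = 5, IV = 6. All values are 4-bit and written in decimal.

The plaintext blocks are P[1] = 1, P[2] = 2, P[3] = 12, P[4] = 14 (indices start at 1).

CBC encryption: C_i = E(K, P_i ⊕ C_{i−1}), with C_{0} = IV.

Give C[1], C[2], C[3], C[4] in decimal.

C[1]: P[1] ⊕ 6 = 7; E(K, 7) = 2.
C[2]: P[2] ⊕ 2 = 0; E(K, 0) = 5.
C[3]: P[3] ⊕ 5 = 9; E(K, 9) = 12.
C[4]: P[4] ⊕ 12 = 2; E(K, 2) = 7.

C[1] = 2, C[2] = 5, C[3] = 12, C[4] = 7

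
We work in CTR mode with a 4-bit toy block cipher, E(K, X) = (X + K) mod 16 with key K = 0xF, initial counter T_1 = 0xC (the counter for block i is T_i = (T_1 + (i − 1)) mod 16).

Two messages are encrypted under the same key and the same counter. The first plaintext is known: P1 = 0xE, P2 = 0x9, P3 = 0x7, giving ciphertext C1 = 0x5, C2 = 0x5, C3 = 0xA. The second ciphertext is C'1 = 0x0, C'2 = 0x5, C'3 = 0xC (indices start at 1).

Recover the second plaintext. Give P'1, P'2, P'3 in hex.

P'1 = 0xB, P'2 = 0x9, P'3 = 0x1

In CTR with a reused counter, both messages share the same keystream S_i, so C_i ⊕ C'_i = P_i ⊕ P'_i and thus P'_i = P_i ⊕ C_i ⊕ C'_i.
P'1: 0xE ⊕ 0x5 ⊕ 0x0 = 0xB.
P'2: 0x9 ⊕ 0x5 ⊕ 0x5 = 0x9.
P'3: 0x7 ⊕ 0xA ⊕ 0xC = 0x1.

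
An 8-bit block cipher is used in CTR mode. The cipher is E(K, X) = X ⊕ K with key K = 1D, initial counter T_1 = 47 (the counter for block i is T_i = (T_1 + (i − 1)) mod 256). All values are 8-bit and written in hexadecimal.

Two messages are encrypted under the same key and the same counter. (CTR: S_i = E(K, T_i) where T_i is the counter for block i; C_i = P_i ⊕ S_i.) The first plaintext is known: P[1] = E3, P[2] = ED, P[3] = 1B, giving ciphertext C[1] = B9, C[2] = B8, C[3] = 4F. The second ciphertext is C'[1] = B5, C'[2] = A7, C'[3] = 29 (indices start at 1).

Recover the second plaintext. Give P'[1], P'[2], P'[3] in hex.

P'[1] = EF, P'[2] = F2, P'[3] = 7D

In CTR with a reused counter, both messages share the same keystream S_i, so C_i ⊕ C'_i = P_i ⊕ P'_i and thus P'_i = P_i ⊕ C_i ⊕ C'_i.
P'[1]: E3 ⊕ B9 ⊕ B5 = EF.
P'[2]: ED ⊕ B8 ⊕ A7 = F2.
P'[3]: 1B ⊕ 4F ⊕ 29 = 7D.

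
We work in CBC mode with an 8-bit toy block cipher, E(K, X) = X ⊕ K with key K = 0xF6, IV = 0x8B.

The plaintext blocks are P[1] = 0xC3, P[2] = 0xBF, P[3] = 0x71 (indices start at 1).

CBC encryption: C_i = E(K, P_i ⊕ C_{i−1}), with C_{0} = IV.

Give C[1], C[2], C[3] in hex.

C[1] = 0xBE, C[2] = 0xF7, C[3] = 0x70

C[1]: P[1] ⊕ 0x8B = 0x48; E(K, 0x48) = 0xBE.
C[2]: P[2] ⊕ 0xBE = 0x01; E(K, 0x01) = 0xF7.
C[3]: P[3] ⊕ 0xF7 = 0x86; E(K, 0x86) = 0x70.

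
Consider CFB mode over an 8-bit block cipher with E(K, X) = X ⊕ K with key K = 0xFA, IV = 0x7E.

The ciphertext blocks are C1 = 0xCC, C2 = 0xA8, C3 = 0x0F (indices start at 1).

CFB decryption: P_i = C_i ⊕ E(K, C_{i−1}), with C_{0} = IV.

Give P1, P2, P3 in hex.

P1 = 0x48, P2 = 0x9E, P3 = 0x5D

P1: E(K, 0x7E) = 0x84; 0xCC ⊕ 0x84 = 0x48.
P2: E(K, 0xCC) = 0x36; 0xA8 ⊕ 0x36 = 0x9E.
P3: E(K, 0xA8) = 0x52; 0x0F ⊕ 0x52 = 0x5D.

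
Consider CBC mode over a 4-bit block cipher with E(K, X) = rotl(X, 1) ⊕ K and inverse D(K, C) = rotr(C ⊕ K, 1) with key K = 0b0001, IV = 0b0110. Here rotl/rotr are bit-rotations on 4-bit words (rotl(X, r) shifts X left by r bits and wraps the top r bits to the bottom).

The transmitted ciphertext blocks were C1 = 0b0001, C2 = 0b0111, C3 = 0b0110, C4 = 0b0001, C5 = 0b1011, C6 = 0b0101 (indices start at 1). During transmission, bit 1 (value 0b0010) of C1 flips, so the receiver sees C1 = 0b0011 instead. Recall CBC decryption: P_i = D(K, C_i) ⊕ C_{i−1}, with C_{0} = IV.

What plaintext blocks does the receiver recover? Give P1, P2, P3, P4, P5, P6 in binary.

P1 = 0b0111, P2 = 0b0000, P3 = 0b1100, P4 = 0b0110, P5 = 0b0100, P6 = 0b1001

Only C1 changed, to 0b0011. In CBC, a change in C_i garbles P_i and flips the same bit in P_{i+1}. Decrypting the received ciphertext:
P1: D(K, 0b0011) = 0b0001; 0b0001 ⊕ 0b0110 = 0b0111.
P2: D(K, 0b0111) = 0b0011; 0b0011 ⊕ 0b0011 = 0b0000.
P3: D(K, 0b0110) = 0b1011; 0b1011 ⊕ 0b0111 = 0b1100.
P4: D(K, 0b0001) = 0b0000; 0b0000 ⊕ 0b0110 = 0b0110.
P5: D(K, 0b1011) = 0b0101; 0b0101 ⊕ 0b0001 = 0b0100.
P6: D(K, 0b0101) = 0b0010; 0b0010 ⊕ 0b1011 = 0b1001.
Blocks that differ from the original plaintext: P1, P2.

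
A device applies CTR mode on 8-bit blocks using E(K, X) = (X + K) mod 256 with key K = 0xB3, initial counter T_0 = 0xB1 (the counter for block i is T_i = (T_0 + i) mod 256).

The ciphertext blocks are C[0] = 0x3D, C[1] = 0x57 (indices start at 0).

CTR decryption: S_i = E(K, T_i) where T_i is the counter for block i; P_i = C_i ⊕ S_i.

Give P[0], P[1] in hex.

P[0]: T = 0xB1, S = E(K, T) = 0x64; 0x3D ⊕ 0x64 = 0x59.
P[1]: T = 0xB2, S = E(K, T) = 0x65; 0x57 ⊕ 0x65 = 0x32.

P[0] = 0x59, P[1] = 0x32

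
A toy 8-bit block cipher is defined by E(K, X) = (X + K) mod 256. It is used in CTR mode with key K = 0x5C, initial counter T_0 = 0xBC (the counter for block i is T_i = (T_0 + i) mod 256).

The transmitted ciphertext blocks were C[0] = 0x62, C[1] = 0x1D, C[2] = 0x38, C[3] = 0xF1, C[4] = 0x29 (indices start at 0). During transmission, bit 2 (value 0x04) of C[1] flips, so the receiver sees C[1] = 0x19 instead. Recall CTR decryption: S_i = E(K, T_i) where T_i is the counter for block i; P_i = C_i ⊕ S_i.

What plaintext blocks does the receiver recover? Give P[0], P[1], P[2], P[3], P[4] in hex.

Only C[1] changed, to 0x19. In CTR, a change in C_i flips the same bit in P_i only; the keystream is unaffected. Decrypting the received ciphertext:
P[0]: T = 0xBC, S = E(K, T) = 0x18; 0x62 ⊕ 0x18 = 0x7A.
P[1]: T = 0xBD, S = E(K, T) = 0x19; 0x19 ⊕ 0x19 = 0x00.
P[2]: T = 0xBE, S = E(K, T) = 0x1A; 0x38 ⊕ 0x1A = 0x22.
P[3]: T = 0xBF, S = E(K, T) = 0x1B; 0xF1 ⊕ 0x1B = 0xEA.
P[4]: T = 0xC0, S = E(K, T) = 0x1C; 0x29 ⊕ 0x1C = 0x35.
Blocks that differ from the original plaintext: P[1].

P[0] = 0x7A, P[1] = 0x00, P[2] = 0x22, P[3] = 0xEA, P[4] = 0x35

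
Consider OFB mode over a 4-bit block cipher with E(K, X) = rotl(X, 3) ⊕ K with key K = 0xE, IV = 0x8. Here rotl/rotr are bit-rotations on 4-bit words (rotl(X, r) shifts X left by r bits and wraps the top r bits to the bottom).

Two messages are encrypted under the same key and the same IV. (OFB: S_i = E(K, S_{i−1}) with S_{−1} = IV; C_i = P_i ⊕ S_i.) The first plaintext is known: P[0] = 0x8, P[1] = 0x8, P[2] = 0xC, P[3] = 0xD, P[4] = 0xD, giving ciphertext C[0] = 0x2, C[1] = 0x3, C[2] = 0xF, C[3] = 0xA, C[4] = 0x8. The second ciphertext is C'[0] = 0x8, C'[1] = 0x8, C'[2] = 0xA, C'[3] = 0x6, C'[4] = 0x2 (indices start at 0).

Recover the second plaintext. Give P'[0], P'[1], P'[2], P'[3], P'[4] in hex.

In OFB with a reused IV, both messages share the same keystream S_i, so C_i ⊕ C'_i = P_i ⊕ P'_i and thus P'_i = P_i ⊕ C_i ⊕ C'_i.
P'[0]: 0x8 ⊕ 0x2 ⊕ 0x8 = 0x2.
P'[1]: 0x8 ⊕ 0x3 ⊕ 0x8 = 0x3.
P'[2]: 0xC ⊕ 0xF ⊕ 0xA = 0x9.
P'[3]: 0xD ⊕ 0xA ⊕ 0x6 = 0x1.
P'[4]: 0xD ⊕ 0x8 ⊕ 0x2 = 0x7.

P'[0] = 0x2, P'[1] = 0x3, P'[2] = 0x9, P'[3] = 0x1, P'[4] = 0x7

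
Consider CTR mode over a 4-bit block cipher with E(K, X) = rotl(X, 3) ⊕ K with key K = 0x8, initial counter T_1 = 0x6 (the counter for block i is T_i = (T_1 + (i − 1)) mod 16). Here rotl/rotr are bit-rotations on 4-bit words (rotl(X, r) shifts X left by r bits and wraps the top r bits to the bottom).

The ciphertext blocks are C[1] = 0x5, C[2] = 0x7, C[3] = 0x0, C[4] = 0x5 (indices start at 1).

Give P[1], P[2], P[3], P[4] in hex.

P[1] = 0xE, P[2] = 0x4, P[3] = 0xC, P[4] = 0x1

CTR decryption: S_i = E(K, T_i) where T_i is the counter for block i; P_i = C_i ⊕ S_i.
P[1]: T = 0x6, S = E(K, T) = 0xB; 0x5 ⊕ 0xB = 0xE.
P[2]: T = 0x7, S = E(K, T) = 0x3; 0x7 ⊕ 0x3 = 0x4.
P[3]: T = 0x8, S = E(K, T) = 0xC; 0x0 ⊕ 0xC = 0xC.
P[4]: T = 0x9, S = E(K, T) = 0x4; 0x5 ⊕ 0x4 = 0x1.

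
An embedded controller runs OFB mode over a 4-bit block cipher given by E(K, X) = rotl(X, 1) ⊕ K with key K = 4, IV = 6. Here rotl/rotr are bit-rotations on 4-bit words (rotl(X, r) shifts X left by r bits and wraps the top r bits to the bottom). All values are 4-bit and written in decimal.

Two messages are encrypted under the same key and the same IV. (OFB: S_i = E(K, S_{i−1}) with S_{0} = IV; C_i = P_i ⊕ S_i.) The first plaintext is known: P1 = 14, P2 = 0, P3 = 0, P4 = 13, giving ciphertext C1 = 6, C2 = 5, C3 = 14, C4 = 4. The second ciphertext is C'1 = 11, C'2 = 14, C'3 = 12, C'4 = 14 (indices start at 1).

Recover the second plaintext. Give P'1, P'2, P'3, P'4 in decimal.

In OFB with a reused IV, both messages share the same keystream S_i, so C_i ⊕ C'_i = P_i ⊕ P'_i and thus P'_i = P_i ⊕ C_i ⊕ C'_i.
P'1: 14 ⊕ 6 ⊕ 11 = 3.
P'2: 0 ⊕ 5 ⊕ 14 = 11.
P'3: 0 ⊕ 14 ⊕ 12 = 2.
P'4: 13 ⊕ 4 ⊕ 14 = 7.

P'1 = 3, P'2 = 11, P'3 = 2, P'4 = 7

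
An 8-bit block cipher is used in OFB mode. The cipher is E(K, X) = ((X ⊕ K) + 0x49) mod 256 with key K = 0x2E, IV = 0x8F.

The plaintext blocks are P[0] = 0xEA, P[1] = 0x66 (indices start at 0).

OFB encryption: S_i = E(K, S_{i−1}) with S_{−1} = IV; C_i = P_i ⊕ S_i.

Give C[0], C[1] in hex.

C[0] = 0x00, C[1] = 0x6B

C[0]: S = E(K, 0x8F) = 0xEA; 0xEA ⊕ 0xEA = 0x00.
C[1]: S = E(K, 0xEA) = 0x0D; 0x66 ⊕ 0x0D = 0x6B.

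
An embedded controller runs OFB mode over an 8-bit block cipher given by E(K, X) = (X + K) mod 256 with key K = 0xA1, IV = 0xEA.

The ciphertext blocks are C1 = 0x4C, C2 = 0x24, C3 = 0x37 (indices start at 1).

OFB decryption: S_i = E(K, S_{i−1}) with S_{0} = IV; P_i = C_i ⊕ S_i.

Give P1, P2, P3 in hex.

P1: S = E(K, 0xEA) = 0x8B; 0x4C ⊕ 0x8B = 0xC7.
P2: S = E(K, 0x8B) = 0x2C; 0x24 ⊕ 0x2C = 0x08.
P3: S = E(K, 0x2C) = 0xCD; 0x37 ⊕ 0xCD = 0xFA.

P1 = 0xC7, P2 = 0x08, P3 = 0xFA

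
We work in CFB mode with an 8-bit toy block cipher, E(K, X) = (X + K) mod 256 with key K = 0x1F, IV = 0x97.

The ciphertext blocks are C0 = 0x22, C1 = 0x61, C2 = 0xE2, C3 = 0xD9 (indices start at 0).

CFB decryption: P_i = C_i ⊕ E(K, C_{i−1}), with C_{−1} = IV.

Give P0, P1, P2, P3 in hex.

P0: E(K, 0x97) = 0xB6; 0x22 ⊕ 0xB6 = 0x94.
P1: E(K, 0x22) = 0x41; 0x61 ⊕ 0x41 = 0x20.
P2: E(K, 0x61) = 0x80; 0xE2 ⊕ 0x80 = 0x62.
P3: E(K, 0xE2) = 0x01; 0xD9 ⊕ 0x01 = 0xD8.

P0 = 0x94, P1 = 0x20, P2 = 0x62, P3 = 0xD8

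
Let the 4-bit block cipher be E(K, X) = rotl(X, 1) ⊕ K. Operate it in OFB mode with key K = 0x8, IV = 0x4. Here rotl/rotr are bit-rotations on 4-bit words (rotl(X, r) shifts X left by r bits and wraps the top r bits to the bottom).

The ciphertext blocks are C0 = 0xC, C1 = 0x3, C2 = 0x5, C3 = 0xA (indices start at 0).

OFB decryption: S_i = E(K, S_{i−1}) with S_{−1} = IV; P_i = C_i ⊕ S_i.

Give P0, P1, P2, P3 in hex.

P0 = 0xC, P1 = 0xB, P2 = 0xC, P3 = 0x1

P0: S = E(K, 0x4) = 0x0; 0xC ⊕ 0x0 = 0xC.
P1: S = E(K, 0x0) = 0x8; 0x3 ⊕ 0x8 = 0xB.
P2: S = E(K, 0x8) = 0x9; 0x5 ⊕ 0x9 = 0xC.
P3: S = E(K, 0x9) = 0xB; 0xA ⊕ 0xB = 0x1.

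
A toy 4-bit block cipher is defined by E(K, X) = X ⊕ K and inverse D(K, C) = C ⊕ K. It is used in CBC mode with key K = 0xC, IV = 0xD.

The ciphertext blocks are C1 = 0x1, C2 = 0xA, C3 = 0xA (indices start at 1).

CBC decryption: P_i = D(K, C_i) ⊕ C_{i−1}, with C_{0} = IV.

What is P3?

P3: D(K, 0xA) = 0x6; 0x6 ⊕ 0xA = 0xC.

P3 = 0xC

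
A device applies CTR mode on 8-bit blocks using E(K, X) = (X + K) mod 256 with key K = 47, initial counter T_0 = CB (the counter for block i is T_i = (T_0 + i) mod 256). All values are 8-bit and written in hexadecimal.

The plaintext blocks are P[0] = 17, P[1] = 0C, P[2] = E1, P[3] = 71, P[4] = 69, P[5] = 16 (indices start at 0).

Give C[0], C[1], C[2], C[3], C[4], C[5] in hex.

C[0] = 05, C[1] = 1F, C[2] = F5, C[3] = 64, C[4] = 7F, C[5] = 01

CTR encryption: S_i = E(K, T_i) where T_i is the counter for block i; C_i = P_i ⊕ S_i.
C[0]: T = CB, S = E(K, T) = 12; 17 ⊕ 12 = 05.
C[1]: T = CC, S = E(K, T) = 13; 0C ⊕ 13 = 1F.
C[2]: T = CD, S = E(K, T) = 14; E1 ⊕ 14 = F5.
C[3]: T = CE, S = E(K, T) = 15; 71 ⊕ 15 = 64.
C[4]: T = CF, S = E(K, T) = 16; 69 ⊕ 16 = 7F.
C[5]: T = D0, S = E(K, T) = 17; 16 ⊕ 17 = 01.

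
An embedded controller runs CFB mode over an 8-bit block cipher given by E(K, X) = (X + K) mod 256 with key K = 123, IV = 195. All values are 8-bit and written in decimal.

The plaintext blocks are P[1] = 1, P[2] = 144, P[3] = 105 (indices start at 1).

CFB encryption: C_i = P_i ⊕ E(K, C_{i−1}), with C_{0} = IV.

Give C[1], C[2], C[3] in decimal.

C[1] = 63, C[2] = 42, C[3] = 204

C[1]: E(K, 195) = 62; 1 ⊕ 62 = 63.
C[2]: E(K, 63) = 186; 144 ⊕ 186 = 42.
C[3]: E(K, 42) = 165; 105 ⊕ 165 = 204.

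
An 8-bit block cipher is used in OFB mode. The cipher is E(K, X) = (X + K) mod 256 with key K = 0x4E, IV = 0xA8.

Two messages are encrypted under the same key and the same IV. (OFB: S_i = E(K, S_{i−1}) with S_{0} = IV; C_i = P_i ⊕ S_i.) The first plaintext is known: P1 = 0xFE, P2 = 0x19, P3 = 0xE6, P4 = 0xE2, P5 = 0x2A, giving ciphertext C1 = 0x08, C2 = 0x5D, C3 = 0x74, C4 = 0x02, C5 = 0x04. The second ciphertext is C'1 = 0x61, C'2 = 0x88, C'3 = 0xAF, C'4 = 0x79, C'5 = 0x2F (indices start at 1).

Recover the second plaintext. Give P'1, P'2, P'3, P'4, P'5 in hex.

In OFB with a reused IV, both messages share the same keystream S_i, so C_i ⊕ C'_i = P_i ⊕ P'_i and thus P'_i = P_i ⊕ C_i ⊕ C'_i.
P'1: 0xFE ⊕ 0x08 ⊕ 0x61 = 0x97.
P'2: 0x19 ⊕ 0x5D ⊕ 0x88 = 0xCC.
P'3: 0xE6 ⊕ 0x74 ⊕ 0xAF = 0x3D.
P'4: 0xE2 ⊕ 0x02 ⊕ 0x79 = 0x99.
P'5: 0x2A ⊕ 0x04 ⊕ 0x2F = 0x01.

P'1 = 0x97, P'2 = 0xCC, P'3 = 0x3D, P'4 = 0x99, P'5 = 0x01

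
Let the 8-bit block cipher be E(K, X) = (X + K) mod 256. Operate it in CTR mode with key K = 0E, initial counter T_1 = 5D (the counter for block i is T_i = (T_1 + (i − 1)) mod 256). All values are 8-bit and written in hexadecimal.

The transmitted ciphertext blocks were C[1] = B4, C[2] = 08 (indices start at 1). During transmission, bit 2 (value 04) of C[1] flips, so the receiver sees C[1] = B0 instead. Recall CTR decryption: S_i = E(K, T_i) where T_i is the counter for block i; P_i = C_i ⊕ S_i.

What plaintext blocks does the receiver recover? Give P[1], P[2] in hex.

Only C[1] changed, to B0. In CTR, a change in C_i flips the same bit in P_i only; the keystream is unaffected. Decrypting the received ciphertext:
P[1]: T = 5D, S = E(K, T) = 6B; B0 ⊕ 6B = DB.
P[2]: T = 5E, S = E(K, T) = 6C; 08 ⊕ 6C = 64.
Blocks that differ from the original plaintext: P[1].

P[1] = DB, P[2] = 64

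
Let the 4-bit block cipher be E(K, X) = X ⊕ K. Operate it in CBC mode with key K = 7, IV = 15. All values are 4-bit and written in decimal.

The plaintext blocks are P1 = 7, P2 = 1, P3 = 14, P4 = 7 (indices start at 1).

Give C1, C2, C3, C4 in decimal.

CBC encryption: C_i = E(K, P_i ⊕ C_{i−1}), with C_{0} = IV.
C1: P1 ⊕ 15 = 8; E(K, 8) = 15.
C2: P2 ⊕ 15 = 14; E(K, 14) = 9.
C3: P3 ⊕ 9 = 7; E(K, 7) = 0.
C4: P4 ⊕ 0 = 7; E(K, 7) = 0.

C1 = 15, C2 = 9, C3 = 0, C4 = 0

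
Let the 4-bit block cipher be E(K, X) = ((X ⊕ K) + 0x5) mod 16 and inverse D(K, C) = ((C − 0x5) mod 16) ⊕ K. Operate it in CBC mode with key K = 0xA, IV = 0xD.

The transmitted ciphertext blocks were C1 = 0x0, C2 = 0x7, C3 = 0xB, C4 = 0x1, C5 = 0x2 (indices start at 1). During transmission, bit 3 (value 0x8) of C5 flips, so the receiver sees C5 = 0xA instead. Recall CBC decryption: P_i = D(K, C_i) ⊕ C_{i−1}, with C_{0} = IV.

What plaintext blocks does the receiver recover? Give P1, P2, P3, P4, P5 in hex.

P1 = 0xC, P2 = 0x8, P3 = 0xB, P4 = 0xD, P5 = 0xE

Only C5 changed, to 0xA. In CBC, a change in C_i garbles P_i and flips the same bit in P_{i+1}. Decrypting the received ciphertext:
P1: D(K, 0x0) = 0x1; 0x1 ⊕ 0xD = 0xC.
P2: D(K, 0x7) = 0x8; 0x8 ⊕ 0x0 = 0x8.
P3: D(K, 0xB) = 0xC; 0xC ⊕ 0x7 = 0xB.
P4: D(K, 0x1) = 0x6; 0x6 ⊕ 0xB = 0xD.
P5: D(K, 0xA) = 0xF; 0xF ⊕ 0x1 = 0xE.
Blocks that differ from the original plaintext: P5.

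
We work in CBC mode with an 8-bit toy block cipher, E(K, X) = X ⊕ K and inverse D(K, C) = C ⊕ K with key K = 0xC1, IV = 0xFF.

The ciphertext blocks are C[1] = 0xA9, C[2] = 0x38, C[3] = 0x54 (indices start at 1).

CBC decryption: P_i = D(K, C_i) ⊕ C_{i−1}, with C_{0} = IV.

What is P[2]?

P[2]: D(K, 0x38) = 0xF9; 0xF9 ⊕ 0xA9 = 0x50.

P[2] = 0x50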